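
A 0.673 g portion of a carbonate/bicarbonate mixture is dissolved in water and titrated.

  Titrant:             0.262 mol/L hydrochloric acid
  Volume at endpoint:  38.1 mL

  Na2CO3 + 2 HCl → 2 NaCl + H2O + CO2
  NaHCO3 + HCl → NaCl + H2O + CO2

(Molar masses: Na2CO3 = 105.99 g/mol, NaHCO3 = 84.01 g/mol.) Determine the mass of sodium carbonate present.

n(HCl) = 0.0381 × 0.262 = 9.98 × 10^-3 mol
Let x = n(Na2CO3), y = n(NaHCO3).
Titrant: 2x + 1y = 9.98 × 10^-3;  mass: 105.99x + 84.01y = 0.673
Solving, x = 2.67 × 10^-3 mol, y = 4.64 × 10^-3 mol
mass of Na2CO3 = 2.67 × 10^-3 × 105.99 = 0.283 g

0.283 g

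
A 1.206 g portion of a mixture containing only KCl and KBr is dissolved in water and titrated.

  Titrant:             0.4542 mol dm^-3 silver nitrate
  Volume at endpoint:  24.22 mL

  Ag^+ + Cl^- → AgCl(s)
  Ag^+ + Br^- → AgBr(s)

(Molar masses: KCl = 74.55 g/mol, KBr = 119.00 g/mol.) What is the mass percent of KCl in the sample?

n(AgNO3) = 0.02422 × 0.4542 = 0.01100 mol
Let x = n(KCl), y = n(KBr).
Titrant: 1x + 1y = 0.01100;  mass: 74.55x + 119.00y = 1.206
Solving, x = 2.319 × 10^-3 mol, y = 8.682 × 10^-3 mol
mass of KCl = 2.319 × 10^-3 × 74.55 = 0.1729 g
% KCl = 0.1729 / 1.206 × 100 = 14.34 %

14.34 %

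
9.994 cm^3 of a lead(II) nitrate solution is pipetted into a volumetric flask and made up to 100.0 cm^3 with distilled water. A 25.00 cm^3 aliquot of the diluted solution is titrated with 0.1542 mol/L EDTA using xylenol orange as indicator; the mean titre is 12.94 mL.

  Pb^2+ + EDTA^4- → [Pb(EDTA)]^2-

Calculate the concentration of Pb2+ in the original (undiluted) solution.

0.7986 mol/L

n(EDTA) = 0.01294 × 0.1542 = 1.995 × 10^-3 mol
n(Pb2+) in the aliquot = 1.995 × 10^-3 mol (1:1 ratio)
[Pb2+]_dilute = 1.995 × 10^-3 / 0.02500 = 0.07981 mol/L
Dilution factor = 100.0 / 9.994 = 10.01
[Pb2+]_stock = 0.07981 × 10.01 = 0.7986 mol/L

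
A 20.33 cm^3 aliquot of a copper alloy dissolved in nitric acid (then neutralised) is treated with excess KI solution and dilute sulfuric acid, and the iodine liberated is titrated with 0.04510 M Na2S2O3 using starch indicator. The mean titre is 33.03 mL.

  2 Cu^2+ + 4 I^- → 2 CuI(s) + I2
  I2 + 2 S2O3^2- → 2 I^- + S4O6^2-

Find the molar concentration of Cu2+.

0.07327 M

n(S2O3^2-) = 0.03303 × 0.04510 = 1.490 × 10^-3 mol
n(I2) = n(S2O3^2-)/2 = 7.448 × 10^-4 mol
From the 2:1 ratio, n(Cu2+) in the aliquot = 2/1 × 7.448 × 10^-4 = 1.490 × 10^-3 mol
[Cu2+] = 1.490 × 10^-3 / 0.02033 = 0.07327 mol/L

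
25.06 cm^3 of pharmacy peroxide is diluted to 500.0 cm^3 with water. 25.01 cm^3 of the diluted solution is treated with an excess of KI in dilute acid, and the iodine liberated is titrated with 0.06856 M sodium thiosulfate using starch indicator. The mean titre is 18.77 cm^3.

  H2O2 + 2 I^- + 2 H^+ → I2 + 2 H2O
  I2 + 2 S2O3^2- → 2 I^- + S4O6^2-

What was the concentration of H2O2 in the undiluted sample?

0.5133 M

n(S2O3^2-) = 0.01877 × 0.06856 = 1.287 × 10^-3 mol
n(I2) = n(S2O3^2-)/2 = 6.434 × 10^-4 mol
n(H2O2) in the aliquot = 6.434 × 10^-4 mol (1:1 ratio)
[H2O2]_dilute = 6.434 × 10^-4 / 0.02501 = 0.02573 mol/L
[H2O2]_original = 0.02573 × 500.0/25.06 = 0.5133 mol/L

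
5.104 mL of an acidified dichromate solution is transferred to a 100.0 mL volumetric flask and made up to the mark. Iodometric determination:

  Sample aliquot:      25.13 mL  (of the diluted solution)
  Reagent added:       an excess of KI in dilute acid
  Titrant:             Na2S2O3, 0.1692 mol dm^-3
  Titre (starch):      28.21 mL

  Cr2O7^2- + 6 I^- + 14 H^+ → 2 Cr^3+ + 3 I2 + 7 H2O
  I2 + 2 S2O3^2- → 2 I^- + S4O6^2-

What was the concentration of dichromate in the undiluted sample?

n(S2O3^2-) = 0.02821 × 0.1692 = 4.773 × 10^-3 mol
n(I2) = n(S2O3^2-)/2 = 2.387 × 10^-3 mol
From the 1:3 ratio, n(Cr2O7^2-) in the aliquot = 1/3 × 2.387 × 10^-3 = 7.955 × 10^-4 mol
[Cr2O7^2-]_dilute = 7.955 × 10^-4 / 0.02513 = 0.03166 mol/L
[Cr2O7^2-]_original = 0.03166 × 100.0/5.104 = 0.6202 mol/L

0.6202 mol/L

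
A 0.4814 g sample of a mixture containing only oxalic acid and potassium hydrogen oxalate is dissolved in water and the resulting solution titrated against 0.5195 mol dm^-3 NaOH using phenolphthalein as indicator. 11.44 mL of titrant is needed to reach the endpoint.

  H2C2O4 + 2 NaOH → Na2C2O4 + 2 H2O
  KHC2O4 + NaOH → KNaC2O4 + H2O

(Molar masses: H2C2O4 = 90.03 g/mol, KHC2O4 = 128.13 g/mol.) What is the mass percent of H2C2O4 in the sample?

n(NaOH) = 0.01144 × 0.5195 = 5.943 × 10^-3 mol
Let x = n(H2C2O4), y = n(KHC2O4).
Titrant: 2x + 1y = 5.943 × 10^-3;  mass: 90.03x + 128.13y = 0.4814
Solving, x = 1.685 × 10^-3 mol, y = 2.573 × 10^-3 mol
mass of H2C2O4 = 1.685 × 10^-3 × 90.03 = 0.1517 g
% H2C2O4 = 0.1517 / 0.4814 × 100 = 31.51 %

31.51 %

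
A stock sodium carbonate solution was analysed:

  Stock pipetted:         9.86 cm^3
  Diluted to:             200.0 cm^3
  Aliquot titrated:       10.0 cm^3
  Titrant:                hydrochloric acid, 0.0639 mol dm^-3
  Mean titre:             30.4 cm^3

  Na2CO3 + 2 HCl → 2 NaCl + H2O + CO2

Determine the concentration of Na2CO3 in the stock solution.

1.97 mol/L

n(HCl) = 0.0304 × 0.0639 = 1.94 × 10^-3 mol
From the 1:2 ratio, n(Na2CO3) in the aliquot = 1/2 × 1.94 × 10^-3 = 9.71 × 10^-4 mol
[Na2CO3]_dilute = 9.71 × 10^-4 / 0.0100 = 0.0971 mol/L
Dilution factor = 200.0 / 9.86 = 20.28
[Na2CO3]_stock = 0.0971 × 20.28 = 1.97 mol/L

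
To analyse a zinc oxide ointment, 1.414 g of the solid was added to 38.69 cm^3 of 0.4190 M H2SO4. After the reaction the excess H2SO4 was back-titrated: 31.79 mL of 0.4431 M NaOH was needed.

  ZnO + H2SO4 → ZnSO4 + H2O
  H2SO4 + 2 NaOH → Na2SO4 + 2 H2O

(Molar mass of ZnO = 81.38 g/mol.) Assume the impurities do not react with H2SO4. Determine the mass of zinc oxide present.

0.7461 g

n(H2SO4) added = 0.03869 × 0.4190 = 0.01621 mol
n(NaOH) used in back-titration = 0.03179 × 0.4431 = 0.01409 mol
From the 1:2 ratio, n(H2SO4) left over = 1/2 × 0.01409 = 7.043 × 10^-3 mol
n(H2SO4) consumed by analyte = 0.01621 − 7.043 × 10^-3 = 9.168 × 10^-3 mol
n(ZnO) = 9.168 × 10^-3 mol (1:1 ratio)
mass of ZnO = 9.168 × 10^-3 × 81.38 = 0.7461 g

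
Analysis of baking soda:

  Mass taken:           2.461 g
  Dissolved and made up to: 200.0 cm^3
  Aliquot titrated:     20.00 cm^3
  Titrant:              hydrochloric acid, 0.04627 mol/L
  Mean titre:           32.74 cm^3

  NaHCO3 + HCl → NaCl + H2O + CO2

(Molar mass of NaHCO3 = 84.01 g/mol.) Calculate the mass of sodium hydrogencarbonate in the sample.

1.273 g

n(HCl) per titration = 0.03274 × 0.04627 = 1.515 × 10^-3 mol
n(NaHCO3) in each aliquot = 1.515 × 10^-3 mol (1:1 ratio)
n(NaHCO3) in the whole flask = 1.515 × 10^-3 × 200.0/20.00 = 0.01515 mol
mass of NaHCO3 = 0.01515 × 84.01 = 1.273 g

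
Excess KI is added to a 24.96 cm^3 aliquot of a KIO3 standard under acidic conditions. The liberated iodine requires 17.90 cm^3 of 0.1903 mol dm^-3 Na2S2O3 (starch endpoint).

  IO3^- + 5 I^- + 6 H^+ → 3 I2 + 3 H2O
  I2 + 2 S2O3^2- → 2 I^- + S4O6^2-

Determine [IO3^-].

0.02275 mol/L

n(S2O3^2-) = 0.01790 × 0.1903 = 3.406 × 10^-3 mol
n(I2) = n(S2O3^2-)/2 = 1.703 × 10^-3 mol
From the 1:3 ratio, n(IO3^-) in the aliquot = 1/3 × 1.703 × 10^-3 = 5.677 × 10^-4 mol
[IO3^-] = 5.677 × 10^-4 / 0.02496 = 0.02275 mol/L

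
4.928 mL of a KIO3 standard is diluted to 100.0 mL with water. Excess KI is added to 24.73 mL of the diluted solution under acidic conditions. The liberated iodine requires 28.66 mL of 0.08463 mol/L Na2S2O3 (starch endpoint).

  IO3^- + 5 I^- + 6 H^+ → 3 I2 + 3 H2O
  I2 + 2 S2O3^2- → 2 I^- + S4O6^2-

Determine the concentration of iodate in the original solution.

0.3317 mol/L

n(S2O3^2-) = 0.02866 × 0.08463 = 2.425 × 10^-3 mol
n(I2) = n(S2O3^2-)/2 = 1.213 × 10^-3 mol
From the 1:3 ratio, n(IO3^-) in the aliquot = 1/3 × 1.213 × 10^-3 = 4.042 × 10^-4 mol
[IO3^-]_dilute = 4.042 × 10^-4 / 0.02473 = 0.01635 mol/L
[IO3^-]_original = 0.01635 × 100.0/4.928 = 0.3317 mol/L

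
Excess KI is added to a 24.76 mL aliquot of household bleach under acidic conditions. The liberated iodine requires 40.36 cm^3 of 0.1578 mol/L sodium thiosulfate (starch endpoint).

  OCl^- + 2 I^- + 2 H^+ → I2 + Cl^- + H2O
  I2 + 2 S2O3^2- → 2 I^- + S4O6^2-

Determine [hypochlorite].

0.1286 mol/L

n(S2O3^2-) = 0.04036 × 0.1578 = 6.369 × 10^-3 mol
n(I2) = n(S2O3^2-)/2 = 3.184 × 10^-3 mol
n(OCl^-) in the aliquot = 3.184 × 10^-3 mol (1:1 ratio)
[OCl^-] = 3.184 × 10^-3 / 0.02476 = 0.1286 mol/L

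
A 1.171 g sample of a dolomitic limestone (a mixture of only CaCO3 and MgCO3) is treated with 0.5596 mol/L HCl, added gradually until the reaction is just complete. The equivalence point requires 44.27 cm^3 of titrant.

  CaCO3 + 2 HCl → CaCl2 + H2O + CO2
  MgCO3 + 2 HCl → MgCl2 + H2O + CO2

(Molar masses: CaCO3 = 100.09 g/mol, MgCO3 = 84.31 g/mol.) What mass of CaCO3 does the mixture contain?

n(HCl) = 0.04427 × 0.5596 = 0.02477 mol
Let x = n(CaCO3), y = n(MgCO3).
Titrant: 2x + 2y = 0.02477;  mass: 100.09x + 84.31y = 1.171
Solving, x = 8.027 × 10^-3 mol, y = 4.359 × 10^-3 mol
mass of CaCO3 = 8.027 × 10^-3 × 100.09 = 0.8035 g

0.8035 g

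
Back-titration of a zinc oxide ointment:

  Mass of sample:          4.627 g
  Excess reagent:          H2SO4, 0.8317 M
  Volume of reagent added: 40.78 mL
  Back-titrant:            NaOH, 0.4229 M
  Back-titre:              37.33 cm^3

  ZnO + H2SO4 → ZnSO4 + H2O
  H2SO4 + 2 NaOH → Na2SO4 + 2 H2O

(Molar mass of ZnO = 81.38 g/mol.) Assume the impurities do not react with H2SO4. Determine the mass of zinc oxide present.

n(H2SO4) added = 0.04078 × 0.8317 = 0.03392 mol
n(NaOH) used in back-titration = 0.03733 × 0.4229 = 0.01579 mol
From the 1:2 ratio, n(H2SO4) left over = 1/2 × 0.01579 = 7.893 × 10^-3 mol
n(H2SO4) consumed by analyte = 0.03392 − 7.893 × 10^-3 = 0.02602 mol
n(ZnO) = 0.02602 mol (1:1 ratio)
mass of ZnO = 0.02602 × 81.38 = 2.118 g

2.118 g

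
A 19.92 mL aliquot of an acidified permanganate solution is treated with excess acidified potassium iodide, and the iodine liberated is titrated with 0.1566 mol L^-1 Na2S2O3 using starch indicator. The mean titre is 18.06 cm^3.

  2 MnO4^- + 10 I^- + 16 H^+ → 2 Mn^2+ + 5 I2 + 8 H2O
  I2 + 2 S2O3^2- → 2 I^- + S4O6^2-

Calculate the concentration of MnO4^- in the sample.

n(S2O3^2-) = 0.01806 × 0.1566 = 2.828 × 10^-3 mol
n(I2) = n(S2O3^2-)/2 = 1.414 × 10^-3 mol
From the 2:5 ratio, n(MnO4^-) in the aliquot = 2/5 × 1.414 × 10^-3 = 5.656 × 10^-4 mol
[MnO4^-] = 5.656 × 10^-4 / 0.01992 = 0.02840 mol/L

0.02840 mol/L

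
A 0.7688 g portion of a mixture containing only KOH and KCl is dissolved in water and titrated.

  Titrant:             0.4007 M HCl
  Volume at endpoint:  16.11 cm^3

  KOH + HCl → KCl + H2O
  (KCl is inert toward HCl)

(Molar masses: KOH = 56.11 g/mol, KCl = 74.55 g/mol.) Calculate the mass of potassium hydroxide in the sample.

0.3622 g

n(HCl) = 0.01611 × 0.4007 = 6.455 × 10^-3 mol
Let x = n(KOH), y = n(KCl).
Titrant: 1x = 6.455 × 10^-3;  mass: 56.11x + 74.55y = 0.7688
Solving, x = 6.455 × 10^-3 mol, y = 5.454 × 10^-3 mol
mass of KOH = 6.455 × 10^-3 × 56.11 = 0.3622 g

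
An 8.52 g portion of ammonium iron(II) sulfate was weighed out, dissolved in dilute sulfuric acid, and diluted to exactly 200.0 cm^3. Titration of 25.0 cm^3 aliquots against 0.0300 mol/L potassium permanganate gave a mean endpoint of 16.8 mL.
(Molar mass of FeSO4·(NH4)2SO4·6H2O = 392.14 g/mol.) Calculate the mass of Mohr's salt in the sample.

MnO4^- + 5 Fe^2+ + 8 H^+ → Mn^2+ + 5 Fe^3+ + 4 H2O
n(KMnO4) per titration = 0.0168 × 0.0300 = 5.04 × 10^-4 mol
From the 5:1 ratio, n(FeSO4·(NH4)2SO4·6H2O) in each aliquot = 5/1 × 5.04 × 10^-4 = 2.52 × 10^-3 mol
n(FeSO4·(NH4)2SO4·6H2O) in the whole flask = 2.52 × 10^-3 × 200.0/25.0 = 0.0202 mol
mass of FeSO4·(NH4)2SO4·6H2O = 0.0202 × 392.14 = 7.91 g

7.91 g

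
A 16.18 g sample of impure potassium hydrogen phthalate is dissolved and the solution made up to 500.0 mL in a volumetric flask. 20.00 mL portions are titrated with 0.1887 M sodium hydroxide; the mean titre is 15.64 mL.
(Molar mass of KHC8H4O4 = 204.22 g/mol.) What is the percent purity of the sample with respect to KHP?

93.13 %

KHC8H4O4 + NaOH → KNaC8H4O4 + H2O
n(NaOH) per titration = 0.01564 × 0.1887 = 2.951 × 10^-3 mol
n(KHC8H4O4) in each aliquot = 2.951 × 10^-3 mol (1:1 ratio)
n(KHC8H4O4) in the whole flask = 2.951 × 10^-3 × 500.0/20.00 = 0.07378 mol
mass of KHC8H4O4 = 0.07378 × 204.22 = 15.07 g
% KHC8H4O4 = 15.07 / 16.18 × 100 = 93.13 %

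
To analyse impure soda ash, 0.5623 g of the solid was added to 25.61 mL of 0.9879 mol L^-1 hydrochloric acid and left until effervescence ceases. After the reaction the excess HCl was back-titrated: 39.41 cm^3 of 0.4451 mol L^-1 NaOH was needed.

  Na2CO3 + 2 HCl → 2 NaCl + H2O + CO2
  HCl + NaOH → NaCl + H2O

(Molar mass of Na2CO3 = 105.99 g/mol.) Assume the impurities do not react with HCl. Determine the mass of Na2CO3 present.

n(HCl) added = 0.02561 × 0.9879 = 0.02530 mol
n(NaOH) used in back-titration = 0.03941 × 0.4451 = 0.01754 mol
n(HCl) left over = 0.01754 mol (1:1 ratio)
n(HCl) consumed by analyte = 0.02530 − 0.01754 = 7.759 × 10^-3 mol
From the 1:2 ratio, n(Na2CO3) = 1/2 × 7.759 × 10^-3 = 3.879 × 10^-3 mol
mass of Na2CO3 = 3.879 × 10^-3 × 105.99 = 0.4112 g

0.4112 g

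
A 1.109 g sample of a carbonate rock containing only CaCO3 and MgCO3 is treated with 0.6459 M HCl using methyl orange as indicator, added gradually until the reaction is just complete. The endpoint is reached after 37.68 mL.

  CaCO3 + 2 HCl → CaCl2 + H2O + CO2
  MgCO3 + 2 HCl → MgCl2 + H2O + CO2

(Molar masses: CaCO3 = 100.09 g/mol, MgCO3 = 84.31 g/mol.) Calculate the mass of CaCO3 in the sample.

n(HCl) = 0.03768 × 0.6459 = 0.02434 mol
Let x = n(CaCO3), y = n(MgCO3).
Titrant: 2x + 2y = 0.02434;  mass: 100.09x + 84.31y = 1.109
Solving, x = 5.263 × 10^-3 mol, y = 6.906 × 10^-3 mol
mass of CaCO3 = 5.263 × 10^-3 × 100.09 = 0.5268 g

0.5268 g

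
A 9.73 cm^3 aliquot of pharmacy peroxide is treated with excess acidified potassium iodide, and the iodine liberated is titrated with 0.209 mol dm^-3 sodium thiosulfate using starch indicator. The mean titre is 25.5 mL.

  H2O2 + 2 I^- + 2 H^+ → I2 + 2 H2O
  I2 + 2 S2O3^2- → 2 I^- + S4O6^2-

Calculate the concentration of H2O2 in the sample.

n(S2O3^2-) = 0.0255 × 0.209 = 5.33 × 10^-3 mol
n(I2) = n(S2O3^2-)/2 = 2.66 × 10^-3 mol
n(H2O2) in the aliquot = 2.66 × 10^-3 mol (1:1 ratio)
[H2O2] = 2.66 × 10^-3 / 0.00973 = 0.274 mol/L

0.274 mol/L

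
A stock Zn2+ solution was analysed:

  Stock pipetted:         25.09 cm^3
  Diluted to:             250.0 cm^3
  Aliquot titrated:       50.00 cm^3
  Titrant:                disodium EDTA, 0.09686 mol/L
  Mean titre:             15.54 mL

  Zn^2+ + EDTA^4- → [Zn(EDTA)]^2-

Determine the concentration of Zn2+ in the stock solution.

0.3000 mol/L

n(EDTA) = 0.01554 × 0.09686 = 1.505 × 10^-3 mol
n(Zn2+) in the aliquot = 1.505 × 10^-3 mol (1:1 ratio)
[Zn2+]_dilute = 1.505 × 10^-3 / 0.05000 = 0.03010 mol/L
Dilution factor = 250.0 / 25.09 = 9.964
[Zn2+]_stock = 0.03010 × 9.964 = 0.3000 mol/L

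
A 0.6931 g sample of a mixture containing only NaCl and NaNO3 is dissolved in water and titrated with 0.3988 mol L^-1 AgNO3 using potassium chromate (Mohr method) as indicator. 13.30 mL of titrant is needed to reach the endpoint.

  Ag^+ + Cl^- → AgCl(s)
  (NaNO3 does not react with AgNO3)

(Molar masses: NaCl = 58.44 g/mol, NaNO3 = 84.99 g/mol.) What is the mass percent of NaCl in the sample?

44.72 %

n(AgNO3) = 0.01330 × 0.3988 = 5.304 × 10^-3 mol
Let x = n(NaCl), y = n(NaNO3).
Titrant: 1x = 5.304 × 10^-3;  mass: 58.44x + 84.99y = 0.6931
Solving, x = 5.304 × 10^-3 mol, y = 4.508 × 10^-3 mol
mass of NaCl = 5.304 × 10^-3 × 58.44 = 0.3100 g
% NaCl = 0.3100 / 0.6931 × 100 = 44.72 %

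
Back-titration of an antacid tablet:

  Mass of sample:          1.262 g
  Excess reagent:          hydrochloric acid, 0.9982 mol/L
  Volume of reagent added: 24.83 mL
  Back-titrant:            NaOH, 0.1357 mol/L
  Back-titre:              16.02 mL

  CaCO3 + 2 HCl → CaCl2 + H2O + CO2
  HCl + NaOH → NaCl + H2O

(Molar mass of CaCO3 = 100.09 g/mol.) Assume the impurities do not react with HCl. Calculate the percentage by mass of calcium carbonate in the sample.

n(HCl) added = 0.02483 × 0.9982 = 0.02479 mol
n(NaOH) used in back-titration = 0.01602 × 0.1357 = 2.174 × 10^-3 mol
n(HCl) left over = 2.174 × 10^-3 mol (1:1 ratio)
n(HCl) consumed by analyte = 0.02479 − 2.174 × 10^-3 = 0.02261 mol
From the 1:2 ratio, n(CaCO3) = 1/2 × 0.02261 = 0.01131 mol
mass of CaCO3 = 0.01131 × 100.09 = 1.132 g
% CaCO3 = 1.132 / 1.262 × 100 = 89.67 %

89.67 %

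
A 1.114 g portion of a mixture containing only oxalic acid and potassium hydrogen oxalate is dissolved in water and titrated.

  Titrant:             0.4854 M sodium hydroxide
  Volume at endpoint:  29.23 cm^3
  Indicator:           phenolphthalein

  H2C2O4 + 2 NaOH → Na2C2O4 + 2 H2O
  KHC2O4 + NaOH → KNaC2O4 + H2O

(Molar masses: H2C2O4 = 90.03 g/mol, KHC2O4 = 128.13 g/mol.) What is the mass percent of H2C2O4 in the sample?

34.22 %

n(NaOH) = 0.02923 × 0.4854 = 0.01419 mol
Let x = n(H2C2O4), y = n(KHC2O4).
Titrant: 2x + 1y = 0.01419;  mass: 90.03x + 128.13y = 1.114
Solving, x = 4.235 × 10^-3 mol, y = 5.719 × 10^-3 mol
mass of H2C2O4 = 4.235 × 10^-3 × 90.03 = 0.3813 g
% H2C2O4 = 0.3813 / 1.114 × 100 = 34.22 %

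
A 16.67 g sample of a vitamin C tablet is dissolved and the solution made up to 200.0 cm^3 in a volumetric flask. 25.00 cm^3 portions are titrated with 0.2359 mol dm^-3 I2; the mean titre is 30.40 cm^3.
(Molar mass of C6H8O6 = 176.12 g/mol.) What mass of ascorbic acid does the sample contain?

C6H8O6 + I2 → C6H6O6 + 2 HI
n(I2) per titration = 0.03040 × 0.2359 = 7.171 × 10^-3 mol
n(C6H8O6) in each aliquot = 7.171 × 10^-3 mol (1:1 ratio)
n(C6H8O6) in the whole flask = 7.171 × 10^-3 × 200.0/25.00 = 0.05737 mol
mass of C6H8O6 = 0.05737 × 176.12 = 10.10 g

10.10 g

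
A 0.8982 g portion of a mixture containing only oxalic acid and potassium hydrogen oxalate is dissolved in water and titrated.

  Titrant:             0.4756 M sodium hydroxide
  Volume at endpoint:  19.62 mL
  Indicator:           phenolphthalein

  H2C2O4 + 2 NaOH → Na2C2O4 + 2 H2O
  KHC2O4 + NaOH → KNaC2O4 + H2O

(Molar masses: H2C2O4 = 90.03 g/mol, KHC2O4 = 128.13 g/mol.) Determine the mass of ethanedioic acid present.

n(NaOH) = 0.01962 × 0.4756 = 9.331 × 10^-3 mol
Let x = n(H2C2O4), y = n(KHC2O4).
Titrant: 2x + 1y = 9.331 × 10^-3;  mass: 90.03x + 128.13y = 0.8982
Solving, x = 1.789 × 10^-3 mol, y = 5.753 × 10^-3 mol
mass of H2C2O4 = 1.789 × 10^-3 × 90.03 = 0.1611 g

0.1611 g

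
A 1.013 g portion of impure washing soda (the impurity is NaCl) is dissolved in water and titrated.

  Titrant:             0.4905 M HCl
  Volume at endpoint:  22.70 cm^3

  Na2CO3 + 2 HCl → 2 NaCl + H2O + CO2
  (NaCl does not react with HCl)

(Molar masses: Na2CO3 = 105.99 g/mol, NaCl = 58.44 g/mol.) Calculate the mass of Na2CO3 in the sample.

0.5901 g

n(HCl) = 0.02270 × 0.4905 = 0.01113 mol
Let x = n(Na2CO3), y = n(NaCl).
Titrant: 2x = 0.01113;  mass: 105.99x + 58.44y = 1.013
Solving, x = 5.567 × 10^-3 mol, y = 7.237 × 10^-3 mol
mass of Na2CO3 = 5.567 × 10^-3 × 105.99 = 0.5901 g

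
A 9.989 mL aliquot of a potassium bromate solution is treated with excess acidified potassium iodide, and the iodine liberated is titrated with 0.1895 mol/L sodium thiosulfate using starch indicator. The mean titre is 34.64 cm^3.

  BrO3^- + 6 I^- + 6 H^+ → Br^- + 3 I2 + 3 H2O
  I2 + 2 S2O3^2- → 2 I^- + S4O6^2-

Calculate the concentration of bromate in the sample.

n(S2O3^2-) = 0.03464 × 0.1895 = 6.564 × 10^-3 mol
n(I2) = n(S2O3^2-)/2 = 3.282 × 10^-3 mol
From the 1:3 ratio, n(BrO3^-) in the aliquot = 1/3 × 3.282 × 10^-3 = 1.094 × 10^-3 mol
[BrO3^-] = 1.094 × 10^-3 / 0.009989 = 0.1095 mol/L

0.1095 mol/L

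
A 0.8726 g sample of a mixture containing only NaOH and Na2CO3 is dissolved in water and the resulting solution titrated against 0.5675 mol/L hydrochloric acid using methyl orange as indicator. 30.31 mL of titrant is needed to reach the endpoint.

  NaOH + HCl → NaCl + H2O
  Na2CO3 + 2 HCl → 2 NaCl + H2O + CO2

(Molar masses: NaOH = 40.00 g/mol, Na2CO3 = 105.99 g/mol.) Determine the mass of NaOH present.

n(HCl) = 0.03031 × 0.5675 = 0.01720 mol
Let x = n(NaOH), y = n(Na2CO3).
Titrant: 1x + 2y = 0.01720;  mass: 40.00x + 105.99y = 0.8726
Solving, x = 2.998 × 10^-3 mol, y = 7.101 × 10^-3 mol
mass of NaOH = 2.998 × 10^-3 × 40.00 = 0.1199 g

0.1199 g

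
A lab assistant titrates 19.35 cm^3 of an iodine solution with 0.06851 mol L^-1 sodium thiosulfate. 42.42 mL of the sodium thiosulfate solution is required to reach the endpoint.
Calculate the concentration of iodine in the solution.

I2 + 2 S2O3^2- → 2 I^- + S4O6^2-
n(Na2S2O3) = 0.04242 L × 0.06851 mol/L = 2.906 × 10^-3 mol
From the 1:2 mole ratio, n(I2) = 1/2 × 2.906 × 10^-3 = 1.453 × 10^-3 mol
[I2] = 1.453 × 10^-3 mol / 0.01935 L = 0.07510 mol/L

0.07510 mol/L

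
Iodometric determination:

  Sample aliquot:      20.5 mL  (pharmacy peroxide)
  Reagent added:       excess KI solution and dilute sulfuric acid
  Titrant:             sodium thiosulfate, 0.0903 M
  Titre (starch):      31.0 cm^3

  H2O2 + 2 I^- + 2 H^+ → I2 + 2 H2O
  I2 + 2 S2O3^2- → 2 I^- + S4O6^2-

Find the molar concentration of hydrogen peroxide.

0.0683 M

n(S2O3^2-) = 0.0310 × 0.0903 = 2.80 × 10^-3 mol
n(I2) = n(S2O3^2-)/2 = 1.40 × 10^-3 mol
n(H2O2) in the aliquot = 1.40 × 10^-3 mol (1:1 ratio)
[H2O2] = 1.40 × 10^-3 / 0.0205 = 0.0683 mol/L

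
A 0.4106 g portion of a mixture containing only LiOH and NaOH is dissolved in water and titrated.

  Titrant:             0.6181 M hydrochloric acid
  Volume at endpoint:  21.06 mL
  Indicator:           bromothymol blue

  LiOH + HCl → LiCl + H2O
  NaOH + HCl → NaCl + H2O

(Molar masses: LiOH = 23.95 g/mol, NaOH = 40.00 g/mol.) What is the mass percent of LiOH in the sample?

n(HCl) = 0.02106 × 0.6181 = 0.01302 mol
Let x = n(LiOH), y = n(NaOH).
Titrant: 1x + 1y = 0.01302;  mass: 23.95x + 40.00y = 0.4106
Solving, x = 6.859 × 10^-3 mol, y = 6.158 × 10^-3 mol
mass of LiOH = 6.859 × 10^-3 × 23.95 = 0.1643 g
% LiOH = 0.1643 / 0.4106 × 100 = 40.01 %

40.01 %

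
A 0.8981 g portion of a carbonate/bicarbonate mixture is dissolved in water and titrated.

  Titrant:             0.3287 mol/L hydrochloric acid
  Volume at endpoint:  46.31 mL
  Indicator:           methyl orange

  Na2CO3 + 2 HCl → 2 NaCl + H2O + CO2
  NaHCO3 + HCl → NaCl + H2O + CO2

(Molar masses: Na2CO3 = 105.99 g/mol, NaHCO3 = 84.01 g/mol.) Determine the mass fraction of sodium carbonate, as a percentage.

n(HCl) = 0.04631 × 0.3287 = 0.01522 mol
Let x = n(Na2CO3), y = n(NaHCO3).
Titrant: 2x + 1y = 0.01522;  mass: 105.99x + 84.01y = 0.8981
Solving, x = 6.137 × 10^-3 mol, y = 2.947 × 10^-3 mol
mass of Na2CO3 = 6.137 × 10^-3 × 105.99 = 0.6505 g
% Na2CO3 = 0.6505 / 0.8981 × 100 = 72.43 %

72.43 %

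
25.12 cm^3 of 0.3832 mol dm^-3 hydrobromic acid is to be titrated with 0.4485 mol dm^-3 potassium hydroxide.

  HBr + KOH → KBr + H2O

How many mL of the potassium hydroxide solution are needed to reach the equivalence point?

n(HBr) = 0.02512 L × 0.3832 mol/L = 9.626 × 10^-3 mol
n(KOH) = 9.626 × 10^-3 mol (1:1 stoichiometry)
V(KOH) = 9.626 × 10^-3 mol / 0.4485 mol/L = 0.02146 L = 21.46 mL

21.46 mL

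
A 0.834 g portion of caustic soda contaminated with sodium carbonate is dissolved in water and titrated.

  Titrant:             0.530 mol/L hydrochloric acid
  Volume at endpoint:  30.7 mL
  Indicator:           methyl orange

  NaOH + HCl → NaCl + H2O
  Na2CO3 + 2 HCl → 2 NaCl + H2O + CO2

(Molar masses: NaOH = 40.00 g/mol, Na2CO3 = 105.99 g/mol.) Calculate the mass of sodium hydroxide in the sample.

n(HCl) = 0.0307 × 0.530 = 0.0163 mol
Let x = n(NaOH), y = n(Na2CO3).
Titrant: 1x + 2y = 0.0163;  mass: 40.00x + 105.99y = 0.834
Solving, x = 2.18 × 10^-3 mol, y = 7.05 × 10^-3 mol
mass of NaOH = 2.18 × 10^-3 × 40.00 = 0.0871 g

0.0871 g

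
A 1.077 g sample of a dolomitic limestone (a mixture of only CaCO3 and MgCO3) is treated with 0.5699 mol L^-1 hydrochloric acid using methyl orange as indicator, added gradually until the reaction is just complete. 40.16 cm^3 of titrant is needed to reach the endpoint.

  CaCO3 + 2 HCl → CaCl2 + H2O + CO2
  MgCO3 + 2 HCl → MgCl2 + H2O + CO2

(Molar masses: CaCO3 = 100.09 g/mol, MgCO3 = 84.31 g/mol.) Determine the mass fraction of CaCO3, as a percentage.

n(HCl) = 0.04016 × 0.5699 = 0.02289 mol
Let x = n(CaCO3), y = n(MgCO3).
Titrant: 2x + 2y = 0.02289;  mass: 100.09x + 84.31y = 1.077
Solving, x = 7.110 × 10^-3 mol, y = 4.334 × 10^-3 mol
mass of CaCO3 = 7.110 × 10^-3 × 100.09 = 0.7116 g
% CaCO3 = 0.7116 / 1.077 × 100 = 66.07 %

66.07 %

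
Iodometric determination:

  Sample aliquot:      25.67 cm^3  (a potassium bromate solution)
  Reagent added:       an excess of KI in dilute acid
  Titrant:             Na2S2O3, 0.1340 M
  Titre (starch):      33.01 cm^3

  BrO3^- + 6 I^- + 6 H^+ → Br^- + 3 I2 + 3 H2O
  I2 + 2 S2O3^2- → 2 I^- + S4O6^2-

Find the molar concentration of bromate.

0.02872 M

n(S2O3^2-) = 0.03301 × 0.1340 = 4.423 × 10^-3 mol
n(I2) = n(S2O3^2-)/2 = 2.212 × 10^-3 mol
From the 1:3 ratio, n(BrO3^-) in the aliquot = 1/3 × 2.212 × 10^-3 = 7.372 × 10^-4 mol
[BrO3^-] = 7.372 × 10^-4 / 0.02567 = 0.02872 mol/L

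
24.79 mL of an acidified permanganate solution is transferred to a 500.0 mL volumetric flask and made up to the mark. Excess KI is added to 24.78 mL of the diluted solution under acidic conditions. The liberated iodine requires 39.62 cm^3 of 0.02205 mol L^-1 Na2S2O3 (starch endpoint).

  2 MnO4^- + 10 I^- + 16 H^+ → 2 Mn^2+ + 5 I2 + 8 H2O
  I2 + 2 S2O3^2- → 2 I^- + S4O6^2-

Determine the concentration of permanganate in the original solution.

n(S2O3^2-) = 0.03962 × 0.02205 = 8.736 × 10^-4 mol
n(I2) = n(S2O3^2-)/2 = 4.368 × 10^-4 mol
From the 2:5 ratio, n(MnO4^-) in the aliquot = 2/5 × 4.368 × 10^-4 = 1.747 × 10^-4 mol
[MnO4^-]_dilute = 1.747 × 10^-4 / 0.02478 = 0.007051 mol/L
[MnO4^-]_original = 0.007051 × 500.0/24.79 = 0.1422 mol/L

0.1422 mol/L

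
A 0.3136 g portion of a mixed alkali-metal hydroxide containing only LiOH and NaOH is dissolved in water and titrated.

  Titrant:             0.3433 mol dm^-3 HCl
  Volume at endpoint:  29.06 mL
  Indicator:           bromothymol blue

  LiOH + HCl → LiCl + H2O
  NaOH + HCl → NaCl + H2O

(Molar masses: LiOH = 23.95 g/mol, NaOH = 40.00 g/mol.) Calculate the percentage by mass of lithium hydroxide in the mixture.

40.66 %

n(HCl) = 0.02906 × 0.3433 = 9.976 × 10^-3 mol
Let x = n(LiOH), y = n(NaOH).
Titrant: 1x + 1y = 9.976 × 10^-3;  mass: 23.95x + 40.00y = 0.3136
Solving, x = 5.324 × 10^-3 mol, y = 4.652 × 10^-3 mol
mass of LiOH = 5.324 × 10^-3 × 23.95 = 0.1275 g
% LiOH = 0.1275 / 0.3136 × 100 = 40.66 %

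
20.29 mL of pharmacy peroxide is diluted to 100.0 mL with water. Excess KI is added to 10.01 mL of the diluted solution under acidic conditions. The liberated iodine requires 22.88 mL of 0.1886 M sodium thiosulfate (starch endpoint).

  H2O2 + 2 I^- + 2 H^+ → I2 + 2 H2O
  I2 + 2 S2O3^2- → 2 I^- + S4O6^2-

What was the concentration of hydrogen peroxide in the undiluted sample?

1.062 M

n(S2O3^2-) = 0.02288 × 0.1886 = 4.315 × 10^-3 mol
n(I2) = n(S2O3^2-)/2 = 2.158 × 10^-3 mol
n(H2O2) in the aliquot = 2.158 × 10^-3 mol (1:1 ratio)
[H2O2]_dilute = 2.158 × 10^-3 / 0.01001 = 0.2155 mol/L
[H2O2]_original = 0.2155 × 100.0/20.29 = 1.062 mol/L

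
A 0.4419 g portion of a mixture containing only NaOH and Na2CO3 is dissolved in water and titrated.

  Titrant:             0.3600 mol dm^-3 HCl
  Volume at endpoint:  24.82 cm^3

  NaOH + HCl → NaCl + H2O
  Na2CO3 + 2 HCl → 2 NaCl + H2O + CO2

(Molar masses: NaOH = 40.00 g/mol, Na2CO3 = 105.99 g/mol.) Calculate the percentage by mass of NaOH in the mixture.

22.03 %

n(HCl) = 0.02482 × 0.3600 = 8.935 × 10^-3 mol
Let x = n(NaOH), y = n(Na2CO3).
Titrant: 1x + 2y = 8.935 × 10^-3;  mass: 40.00x + 105.99y = 0.4419
Solving, x = 2.433 × 10^-3 mol, y = 3.251 × 10^-3 mol
mass of NaOH = 2.433 × 10^-3 × 40.00 = 0.09733 g
% NaOH = 0.09733 / 0.4419 × 100 = 22.03 %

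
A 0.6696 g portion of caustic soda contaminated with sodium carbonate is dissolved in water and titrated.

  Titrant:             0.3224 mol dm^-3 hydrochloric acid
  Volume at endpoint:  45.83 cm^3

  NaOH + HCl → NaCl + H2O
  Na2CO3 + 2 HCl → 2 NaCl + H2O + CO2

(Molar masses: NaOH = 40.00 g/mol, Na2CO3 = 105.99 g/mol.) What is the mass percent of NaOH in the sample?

52.14 %

n(HCl) = 0.04583 × 0.3224 = 0.01478 mol
Let x = n(NaOH), y = n(Na2CO3).
Titrant: 1x + 2y = 0.01478;  mass: 40.00x + 105.99y = 0.6696
Solving, x = 8.729 × 10^-3 mol, y = 3.023 × 10^-3 mol
mass of NaOH = 8.729 × 10^-3 × 40.00 = 0.3492 g
% NaOH = 0.3492 / 0.6696 × 100 = 52.14 %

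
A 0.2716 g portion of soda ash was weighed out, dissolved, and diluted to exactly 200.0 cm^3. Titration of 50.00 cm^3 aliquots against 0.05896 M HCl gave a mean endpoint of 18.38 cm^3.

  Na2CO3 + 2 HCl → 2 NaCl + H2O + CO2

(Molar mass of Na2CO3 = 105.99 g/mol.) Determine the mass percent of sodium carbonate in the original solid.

84.58 %

n(HCl) per titration = 0.01838 × 0.05896 = 1.084 × 10^-3 mol
From the 1:2 ratio, n(Na2CO3) in each aliquot = 1/2 × 1.084 × 10^-3 = 5.418 × 10^-4 mol
n(Na2CO3) in the whole flask = 5.418 × 10^-4 × 200.0/50.00 = 2.167 × 10^-3 mol
mass of Na2CO3 = 2.167 × 10^-3 × 105.99 = 0.2297 g
% Na2CO3 = 0.2297 / 0.2716 × 100 = 84.58 %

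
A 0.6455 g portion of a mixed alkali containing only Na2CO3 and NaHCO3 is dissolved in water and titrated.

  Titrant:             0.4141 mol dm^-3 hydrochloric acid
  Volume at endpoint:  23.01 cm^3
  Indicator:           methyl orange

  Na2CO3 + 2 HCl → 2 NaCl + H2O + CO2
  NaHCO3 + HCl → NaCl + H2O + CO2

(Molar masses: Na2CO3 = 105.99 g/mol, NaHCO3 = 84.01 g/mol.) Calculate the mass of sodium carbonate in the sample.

n(HCl) = 0.02301 × 0.4141 = 9.528 × 10^-3 mol
Let x = n(Na2CO3), y = n(NaHCO3).
Titrant: 2x + 1y = 9.528 × 10^-3;  mass: 105.99x + 84.01y = 0.6455
Solving, x = 2.499 × 10^-3 mol, y = 4.531 × 10^-3 mol
mass of Na2CO3 = 2.499 × 10^-3 × 105.99 = 0.2648 g

0.2648 g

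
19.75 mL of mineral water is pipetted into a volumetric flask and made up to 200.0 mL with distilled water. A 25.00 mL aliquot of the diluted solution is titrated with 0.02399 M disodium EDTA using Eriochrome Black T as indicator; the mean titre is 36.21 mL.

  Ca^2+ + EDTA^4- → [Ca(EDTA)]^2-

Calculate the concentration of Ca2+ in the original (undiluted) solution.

n(EDTA) = 0.03621 × 0.02399 = 8.687 × 10^-4 mol
n(Ca2+) in the aliquot = 8.687 × 10^-4 mol (1:1 ratio)
[Ca2+]_dilute = 8.687 × 10^-4 / 0.02500 = 0.03475 mol/L
Dilution factor = 200.0 / 19.75 = 10.13
[Ca2+]_stock = 0.03475 × 10.13 = 0.3519 mol/L

0.3519 M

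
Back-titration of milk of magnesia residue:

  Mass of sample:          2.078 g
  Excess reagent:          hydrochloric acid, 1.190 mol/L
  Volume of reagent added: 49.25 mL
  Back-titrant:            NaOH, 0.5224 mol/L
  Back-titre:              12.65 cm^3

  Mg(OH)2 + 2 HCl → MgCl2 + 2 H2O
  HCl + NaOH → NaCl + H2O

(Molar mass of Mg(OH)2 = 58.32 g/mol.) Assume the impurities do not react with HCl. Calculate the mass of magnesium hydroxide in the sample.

1.516 g

n(HCl) added = 0.04925 × 1.190 = 0.05861 mol
n(NaOH) used in back-titration = 0.01265 × 0.5224 = 6.608 × 10^-3 mol
n(HCl) left over = 6.608 × 10^-3 mol (1:1 ratio)
n(HCl) consumed by analyte = 0.05861 − 6.608 × 10^-3 = 0.05200 mol
From the 1:2 ratio, n(Mg(OH)2) = 1/2 × 0.05200 = 0.02600 mol
mass of Mg(OH)2 = 0.02600 × 58.32 = 1.516 g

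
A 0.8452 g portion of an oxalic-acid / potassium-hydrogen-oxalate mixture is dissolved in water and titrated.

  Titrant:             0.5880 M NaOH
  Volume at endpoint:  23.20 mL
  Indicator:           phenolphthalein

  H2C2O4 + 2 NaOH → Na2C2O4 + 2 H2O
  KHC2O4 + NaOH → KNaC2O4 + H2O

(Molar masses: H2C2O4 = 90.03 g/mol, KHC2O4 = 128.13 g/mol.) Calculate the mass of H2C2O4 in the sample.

n(NaOH) = 0.02320 × 0.5880 = 0.01364 mol
Let x = n(H2C2O4), y = n(KHC2O4).
Titrant: 2x + 1y = 0.01364;  mass: 90.03x + 128.13y = 0.8452
Solving, x = 5.430 × 10^-3 mol, y = 2.781 × 10^-3 mol
mass of H2C2O4 = 5.430 × 10^-3 × 90.03 = 0.4889 g

0.4889 g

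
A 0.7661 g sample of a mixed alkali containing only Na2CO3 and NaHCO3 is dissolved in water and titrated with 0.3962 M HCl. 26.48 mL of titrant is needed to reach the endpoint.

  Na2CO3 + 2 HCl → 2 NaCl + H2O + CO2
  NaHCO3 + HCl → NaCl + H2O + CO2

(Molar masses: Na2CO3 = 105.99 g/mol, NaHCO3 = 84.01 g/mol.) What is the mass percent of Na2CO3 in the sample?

25.71 %

n(HCl) = 0.02648 × 0.3962 = 0.01049 mol
Let x = n(Na2CO3), y = n(NaHCO3).
Titrant: 2x + 1y = 0.01049;  mass: 105.99x + 84.01y = 0.7661
Solving, x = 1.858 × 10^-3 mol, y = 6.774 × 10^-3 mol
mass of Na2CO3 = 1.858 × 10^-3 × 105.99 = 0.1970 g
% Na2CO3 = 0.1970 / 0.7661 × 100 = 25.71 %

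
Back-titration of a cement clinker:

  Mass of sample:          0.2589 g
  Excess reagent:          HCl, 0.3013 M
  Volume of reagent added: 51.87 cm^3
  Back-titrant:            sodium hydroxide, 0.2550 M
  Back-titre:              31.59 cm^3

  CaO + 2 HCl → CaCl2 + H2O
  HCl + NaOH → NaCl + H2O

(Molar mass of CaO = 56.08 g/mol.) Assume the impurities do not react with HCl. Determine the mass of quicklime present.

n(HCl) added = 0.05187 × 0.3013 = 0.01563 mol
n(NaOH) used in back-titration = 0.03159 × 0.2550 = 8.055 × 10^-3 mol
n(HCl) left over = 8.055 × 10^-3 mol (1:1 ratio)
n(HCl) consumed by analyte = 0.01563 − 8.055 × 10^-3 = 7.573 × 10^-3 mol
From the 1:2 ratio, n(CaO) = 1/2 × 7.573 × 10^-3 = 3.786 × 10^-3 mol
mass of CaO = 3.786 × 10^-3 × 56.08 = 0.2123 g

0.2123 g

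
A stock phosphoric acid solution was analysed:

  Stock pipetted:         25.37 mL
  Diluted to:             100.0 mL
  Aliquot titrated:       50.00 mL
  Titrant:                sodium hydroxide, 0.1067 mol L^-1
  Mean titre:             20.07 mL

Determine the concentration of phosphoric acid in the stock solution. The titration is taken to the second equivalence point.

H3PO4 + 2 NaOH → Na2HPO4 + 2 H2O
n(NaOH) = 0.02007 × 0.1067 = 2.141 × 10^-3 mol
From the 1:2 ratio, n(H3PO4) in the aliquot = 1/2 × 2.141 × 10^-3 = 1.071 × 10^-3 mol
[H3PO4]_dilute = 1.071 × 10^-3 / 0.05000 = 0.02141 mol/L
Dilution factor = 100.0 / 25.37 = 3.942
[H3PO4]_stock = 0.02141 × 3.942 = 0.08441 mol/L

0.08441 mol/L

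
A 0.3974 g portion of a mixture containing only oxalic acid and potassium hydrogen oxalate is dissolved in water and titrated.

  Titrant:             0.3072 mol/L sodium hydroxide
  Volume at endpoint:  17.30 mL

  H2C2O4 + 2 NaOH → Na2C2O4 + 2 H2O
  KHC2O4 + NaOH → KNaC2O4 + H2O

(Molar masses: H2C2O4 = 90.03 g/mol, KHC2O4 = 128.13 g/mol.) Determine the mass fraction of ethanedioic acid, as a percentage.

38.64 %

n(NaOH) = 0.01730 × 0.3072 = 5.315 × 10^-3 mol
Let x = n(H2C2O4), y = n(KHC2O4).
Titrant: 2x + 1y = 5.315 × 10^-3;  mass: 90.03x + 128.13y = 0.3974
Solving, x = 1.706 × 10^-3 mol, y = 1.903 × 10^-3 mol
mass of H2C2O4 = 1.706 × 10^-3 × 90.03 = 0.1536 g
% H2C2O4 = 0.1536 / 0.3974 × 100 = 38.64 %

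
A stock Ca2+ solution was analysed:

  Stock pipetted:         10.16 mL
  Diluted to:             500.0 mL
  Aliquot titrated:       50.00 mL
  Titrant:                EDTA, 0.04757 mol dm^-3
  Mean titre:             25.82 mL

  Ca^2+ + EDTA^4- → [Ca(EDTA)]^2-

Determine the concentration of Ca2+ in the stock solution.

n(EDTA) = 0.02582 × 0.04757 = 1.228 × 10^-3 mol
n(Ca2+) in the aliquot = 1.228 × 10^-3 mol (1:1 ratio)
[Ca2+]_dilute = 1.228 × 10^-3 / 0.05000 = 0.02457 mol/L
Dilution factor = 500.0 / 10.16 = 49.21
[Ca2+]_stock = 0.02457 × 49.21 = 1.209 mol/L

1.209 mol/L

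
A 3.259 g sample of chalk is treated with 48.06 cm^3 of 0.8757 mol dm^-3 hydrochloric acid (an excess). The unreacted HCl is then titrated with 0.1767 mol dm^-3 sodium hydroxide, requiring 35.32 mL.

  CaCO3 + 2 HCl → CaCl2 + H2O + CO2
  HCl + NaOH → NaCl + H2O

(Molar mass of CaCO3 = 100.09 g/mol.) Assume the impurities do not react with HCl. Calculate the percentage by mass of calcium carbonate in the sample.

55.04 %

n(HCl) added = 0.04806 × 0.8757 = 0.04209 mol
n(NaOH) used in back-titration = 0.03532 × 0.1767 = 6.241 × 10^-3 mol
n(HCl) left over = 6.241 × 10^-3 mol (1:1 ratio)
n(HCl) consumed by analyte = 0.04209 − 6.241 × 10^-3 = 0.03585 mol
From the 1:2 ratio, n(CaCO3) = 1/2 × 0.03585 = 0.01792 mol
mass of CaCO3 = 0.01792 × 100.09 = 1.794 g
% CaCO3 = 1.794 / 3.259 × 100 = 55.04 %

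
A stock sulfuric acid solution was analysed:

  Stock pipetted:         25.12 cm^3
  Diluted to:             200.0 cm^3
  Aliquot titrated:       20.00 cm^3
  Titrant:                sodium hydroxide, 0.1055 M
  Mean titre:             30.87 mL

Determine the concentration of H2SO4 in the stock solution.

0.6482 M

H2SO4 + 2 NaOH → Na2SO4 + 2 H2O
n(NaOH) = 0.03087 × 0.1055 = 3.257 × 10^-3 mol
From the 1:2 ratio, n(H2SO4) in the aliquot = 1/2 × 3.257 × 10^-3 = 1.628 × 10^-3 mol
[H2SO4]_dilute = 1.628 × 10^-3 / 0.02000 = 0.08142 mol/L
Dilution factor = 200.0 / 25.12 = 7.962
[H2SO4]_stock = 0.08142 × 7.962 = 0.6482 mol/L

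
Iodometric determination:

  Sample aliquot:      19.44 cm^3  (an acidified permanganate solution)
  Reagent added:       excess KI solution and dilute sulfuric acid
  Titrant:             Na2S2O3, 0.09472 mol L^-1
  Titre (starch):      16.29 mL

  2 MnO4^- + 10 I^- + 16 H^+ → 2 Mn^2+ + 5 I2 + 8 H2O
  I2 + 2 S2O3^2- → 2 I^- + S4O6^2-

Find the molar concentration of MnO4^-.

n(S2O3^2-) = 0.01629 × 0.09472 = 1.543 × 10^-3 mol
n(I2) = n(S2O3^2-)/2 = 7.715 × 10^-4 mol
From the 2:5 ratio, n(MnO4^-) in the aliquot = 2/5 × 7.715 × 10^-4 = 3.086 × 10^-4 mol
[MnO4^-] = 3.086 × 10^-4 / 0.01944 = 0.01587 mol/L

0.01587 mol/L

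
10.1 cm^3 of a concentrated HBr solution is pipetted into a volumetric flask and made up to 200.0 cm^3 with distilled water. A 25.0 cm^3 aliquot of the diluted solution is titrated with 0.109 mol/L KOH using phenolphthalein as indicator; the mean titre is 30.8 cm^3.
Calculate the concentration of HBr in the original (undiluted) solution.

HBr + KOH → KBr + H2O
n(KOH) = 0.0308 × 0.109 = 3.36 × 10^-3 mol
n(HBr) in the aliquot = 3.36 × 10^-3 mol (1:1 ratio)
[HBr]_dilute = 3.36 × 10^-3 / 0.0250 = 0.134 mol/L
Dilution factor = 200.0 / 10.1 = 19.80
[HBr]_stock = 0.134 × 19.80 = 2.66 mol/L

2.66 mol/L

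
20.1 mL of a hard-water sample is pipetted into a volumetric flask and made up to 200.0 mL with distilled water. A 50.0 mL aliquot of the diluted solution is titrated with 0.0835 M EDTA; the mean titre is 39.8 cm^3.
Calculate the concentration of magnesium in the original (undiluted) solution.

Mg^2+ + EDTA^4- → [Mg(EDTA)]^2-
n(EDTA) = 0.0398 × 0.0835 = 3.32 × 10^-3 mol
n(Mg2+) in the aliquot = 3.32 × 10^-3 mol (1:1 ratio)
[Mg2+]_dilute = 3.32 × 10^-3 / 0.0500 = 0.0665 mol/L
Dilution factor = 200.0 / 20.1 = 9.950
[Mg2+]_stock = 0.0665 × 9.950 = 0.661 mol/L

0.661 M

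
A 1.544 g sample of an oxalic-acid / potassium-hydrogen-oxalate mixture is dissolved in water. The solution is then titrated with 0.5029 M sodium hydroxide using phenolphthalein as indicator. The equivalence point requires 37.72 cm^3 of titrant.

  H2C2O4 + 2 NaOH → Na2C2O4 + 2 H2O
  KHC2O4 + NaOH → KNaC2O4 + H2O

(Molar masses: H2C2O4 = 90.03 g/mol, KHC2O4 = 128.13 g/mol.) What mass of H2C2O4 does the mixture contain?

0.4802 g

n(NaOH) = 0.03772 × 0.5029 = 0.01897 mol
Let x = n(H2C2O4), y = n(KHC2O4).
Titrant: 2x + 1y = 0.01897;  mass: 90.03x + 128.13y = 1.544
Solving, x = 5.333 × 10^-3 mol, y = 8.303 × 10^-3 mol
mass of H2C2O4 = 5.333 × 10^-3 × 90.03 = 0.4802 g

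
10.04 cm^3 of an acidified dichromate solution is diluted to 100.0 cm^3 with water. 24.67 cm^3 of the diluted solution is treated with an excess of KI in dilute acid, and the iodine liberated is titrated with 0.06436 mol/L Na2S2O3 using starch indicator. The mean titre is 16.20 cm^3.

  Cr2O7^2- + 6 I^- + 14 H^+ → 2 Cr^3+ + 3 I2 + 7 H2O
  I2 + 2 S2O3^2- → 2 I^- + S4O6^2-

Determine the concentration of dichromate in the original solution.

n(S2O3^2-) = 0.01620 × 0.06436 = 1.043 × 10^-3 mol
n(I2) = n(S2O3^2-)/2 = 5.213 × 10^-4 mol
From the 1:3 ratio, n(Cr2O7^2-) in the aliquot = 1/3 × 5.213 × 10^-4 = 1.738 × 10^-4 mol
[Cr2O7^2-]_dilute = 1.738 × 10^-4 / 0.02467 = 0.007044 mol/L
[Cr2O7^2-]_original = 0.007044 × 100.0/10.04 = 0.07016 mol/L

0.07016 mol/L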